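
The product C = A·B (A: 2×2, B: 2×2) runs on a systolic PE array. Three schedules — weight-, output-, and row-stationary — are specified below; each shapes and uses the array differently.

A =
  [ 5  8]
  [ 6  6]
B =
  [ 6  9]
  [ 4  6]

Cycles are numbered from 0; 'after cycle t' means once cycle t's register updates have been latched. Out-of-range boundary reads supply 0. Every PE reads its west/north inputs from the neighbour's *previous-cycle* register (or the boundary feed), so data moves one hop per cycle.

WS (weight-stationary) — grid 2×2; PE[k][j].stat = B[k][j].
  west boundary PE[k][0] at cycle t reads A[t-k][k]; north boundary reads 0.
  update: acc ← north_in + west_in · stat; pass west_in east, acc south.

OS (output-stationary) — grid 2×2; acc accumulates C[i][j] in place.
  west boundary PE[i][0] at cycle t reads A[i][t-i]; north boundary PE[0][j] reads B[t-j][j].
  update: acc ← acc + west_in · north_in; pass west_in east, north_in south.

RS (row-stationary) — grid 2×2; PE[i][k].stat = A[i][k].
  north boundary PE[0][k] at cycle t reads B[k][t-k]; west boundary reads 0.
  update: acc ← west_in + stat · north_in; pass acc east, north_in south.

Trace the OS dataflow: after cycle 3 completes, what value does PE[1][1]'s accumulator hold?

Tracing OS — 2×2 array, target PE[1][1]:
  [0] (0,1) acc=0 (h:0 v:0)
  [0] (1,0) acc=0 (h:0 v:0)
  [0] (1,1) acc=0 (h:0 v:0)
  [1] (0,1) acc=45 (h:5 v:9)
  [1] (1,0) acc=36 (h:6 v:6)
  [1] (1,1) acc=0 (h:0 v:0)
  [2] (0,1) acc=93 (h:8 v:6)
  [2] (1,0) acc=60 (h:6 v:4)
  [2] (1,1) acc=54 (h:6 v:9)
  [3] (0,1) acc=93 (h:0 v:0)
  [3] (1,0) acc=60 (h:0 v:0)
  [3] (1,1) acc=90 (h:6 v:6)

PE[1][1].acc = 90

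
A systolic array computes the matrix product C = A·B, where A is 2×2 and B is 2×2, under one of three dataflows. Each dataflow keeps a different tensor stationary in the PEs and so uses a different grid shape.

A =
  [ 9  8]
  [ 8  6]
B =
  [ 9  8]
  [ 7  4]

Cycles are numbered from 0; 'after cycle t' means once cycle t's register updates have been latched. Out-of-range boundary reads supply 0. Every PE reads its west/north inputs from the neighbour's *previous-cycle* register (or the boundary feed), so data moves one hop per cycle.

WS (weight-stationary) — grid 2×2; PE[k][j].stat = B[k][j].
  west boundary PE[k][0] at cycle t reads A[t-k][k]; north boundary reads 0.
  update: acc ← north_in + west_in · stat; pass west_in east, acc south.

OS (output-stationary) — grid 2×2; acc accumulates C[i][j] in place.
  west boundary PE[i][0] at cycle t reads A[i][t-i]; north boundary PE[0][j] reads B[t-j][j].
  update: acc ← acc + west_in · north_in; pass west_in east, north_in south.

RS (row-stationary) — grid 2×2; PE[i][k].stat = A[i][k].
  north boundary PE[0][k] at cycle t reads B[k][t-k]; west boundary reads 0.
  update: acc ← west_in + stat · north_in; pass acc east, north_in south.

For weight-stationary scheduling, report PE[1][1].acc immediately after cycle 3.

PE[1][1].acc = 88

WS (2×2). Following PE[1][1] plus its west/north inputs:
  t=0 PE[0][1]: acc=0 h=0 v=0
  t=0 PE[1][0]: acc=0 h=0 v=0
  t=0 PE[1][1]: acc=0 h=0 v=0
  t=1 PE[0][1]: acc=72 h=9 v=72
  t=1 PE[1][0]: acc=137 h=8 v=137
  t=1 PE[1][1]: acc=0 h=0 v=0
  t=2 PE[0][1]: acc=64 h=8 v=64
  t=2 PE[1][0]: acc=114 h=6 v=114
  t=2 PE[1][1]: acc=104 h=8 v=104
  t=3 PE[0][1]: acc=0 h=0 v=0
  t=3 PE[1][0]: acc=0 h=0 v=0
  t=3 PE[1][1]: acc=88 h=6 v=88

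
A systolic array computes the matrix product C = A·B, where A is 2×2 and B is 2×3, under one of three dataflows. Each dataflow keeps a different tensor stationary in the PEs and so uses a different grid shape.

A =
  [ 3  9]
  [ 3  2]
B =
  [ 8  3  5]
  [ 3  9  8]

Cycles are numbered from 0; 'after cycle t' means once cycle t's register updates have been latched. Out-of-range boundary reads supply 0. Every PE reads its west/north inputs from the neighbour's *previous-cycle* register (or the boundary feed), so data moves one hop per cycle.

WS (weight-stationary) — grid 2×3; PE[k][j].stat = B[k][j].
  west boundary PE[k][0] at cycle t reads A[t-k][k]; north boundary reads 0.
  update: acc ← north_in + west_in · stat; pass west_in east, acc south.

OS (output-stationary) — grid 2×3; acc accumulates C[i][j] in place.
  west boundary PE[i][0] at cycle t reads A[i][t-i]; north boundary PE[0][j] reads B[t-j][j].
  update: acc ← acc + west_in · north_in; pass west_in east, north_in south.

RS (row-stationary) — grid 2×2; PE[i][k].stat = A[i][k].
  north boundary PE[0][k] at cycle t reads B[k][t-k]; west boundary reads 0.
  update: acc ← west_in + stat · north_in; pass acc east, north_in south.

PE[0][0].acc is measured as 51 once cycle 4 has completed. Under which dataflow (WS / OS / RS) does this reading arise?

— WS: 2×3; PE[0][0] trace:
  t=0 PE[0][0]: acc=24 h=3 v=24
  t=1 PE[0][0]: acc=24 h=3 v=24
  t=2 PE[0][0]: acc=0 h=0 v=0
  t=3 PE[0][0]: acc=0 h=0 v=0
  t=4 PE[0][0]: acc=0 h=0 v=0
— OS: 2×3; PE[0][0] trace:
  t=0 PE[0][0]: acc=24 h=3 v=8
  t=1 PE[0][0]: acc=51 h=9 v=3
  t=2 PE[0][0]: acc=51 h=0 v=0
  t=3 PE[0][0]: acc=51 h=0 v=0
  t=4 PE[0][0]: acc=51 h=0 v=0
— RS: 2×2; PE[0][0] trace:
  t=0 PE[0][0]: acc=24 h=24 v=8
  t=1 PE[0][0]: acc=9 h=9 v=3
  t=2 PE[0][0]: acc=15 h=15 v=5
  t=3 PE[0][0]: acc=0 h=0 v=0
  t=4 PE[0][0]: acc=0 h=0 v=0

dataflow = OS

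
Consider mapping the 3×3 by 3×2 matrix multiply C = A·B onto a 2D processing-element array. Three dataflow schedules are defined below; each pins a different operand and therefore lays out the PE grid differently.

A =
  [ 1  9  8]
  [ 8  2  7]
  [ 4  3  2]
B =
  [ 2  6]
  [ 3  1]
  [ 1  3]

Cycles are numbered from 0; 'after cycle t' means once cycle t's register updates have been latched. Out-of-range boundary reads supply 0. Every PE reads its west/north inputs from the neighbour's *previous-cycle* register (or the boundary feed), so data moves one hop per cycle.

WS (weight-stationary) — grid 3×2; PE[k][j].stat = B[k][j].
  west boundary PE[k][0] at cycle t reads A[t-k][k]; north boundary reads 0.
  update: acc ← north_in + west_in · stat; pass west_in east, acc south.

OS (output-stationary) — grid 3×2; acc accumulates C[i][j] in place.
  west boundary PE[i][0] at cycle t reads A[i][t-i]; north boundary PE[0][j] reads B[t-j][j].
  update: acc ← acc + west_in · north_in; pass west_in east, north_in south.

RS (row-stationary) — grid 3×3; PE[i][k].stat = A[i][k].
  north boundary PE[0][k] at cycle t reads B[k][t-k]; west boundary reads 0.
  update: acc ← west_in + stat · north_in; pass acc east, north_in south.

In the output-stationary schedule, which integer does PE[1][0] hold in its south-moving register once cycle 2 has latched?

OS on a 3×2 grid — tracing PE[1][0] and its feeders:
  0: (0,0).acc=2  regs=<1,2>
  0: (1,0).acc=0  regs=<0,0>
  1: (0,0).acc=29  regs=<9,3>
  1: (1,0).acc=16  regs=<8,2>
  2: (0,0).acc=37  regs=<8,1>
  2: (1,0).acc=22  regs=<2,3>

register = 3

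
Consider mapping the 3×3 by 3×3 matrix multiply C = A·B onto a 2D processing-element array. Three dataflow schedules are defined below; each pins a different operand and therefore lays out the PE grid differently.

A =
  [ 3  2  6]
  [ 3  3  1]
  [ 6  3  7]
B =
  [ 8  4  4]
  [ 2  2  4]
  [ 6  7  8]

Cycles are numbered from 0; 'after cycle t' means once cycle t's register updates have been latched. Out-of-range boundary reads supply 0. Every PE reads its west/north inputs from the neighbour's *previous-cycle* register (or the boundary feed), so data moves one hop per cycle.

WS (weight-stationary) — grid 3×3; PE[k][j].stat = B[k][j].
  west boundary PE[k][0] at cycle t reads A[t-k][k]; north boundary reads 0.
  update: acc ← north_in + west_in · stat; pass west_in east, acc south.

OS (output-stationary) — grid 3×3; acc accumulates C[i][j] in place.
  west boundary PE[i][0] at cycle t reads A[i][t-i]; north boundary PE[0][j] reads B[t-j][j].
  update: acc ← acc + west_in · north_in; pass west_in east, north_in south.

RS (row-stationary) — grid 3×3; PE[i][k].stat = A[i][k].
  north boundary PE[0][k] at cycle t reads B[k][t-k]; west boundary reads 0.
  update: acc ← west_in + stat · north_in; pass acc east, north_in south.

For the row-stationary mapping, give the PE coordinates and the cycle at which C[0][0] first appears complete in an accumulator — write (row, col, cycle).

Under RS, C[0][0] lands at PE[0][2]:
  step 0 · PE0,2: acc=0; fwd→0 fwd↓0
  step 1 · PE0,2: acc=0; fwd→0 fwd↓0
  step 2 · PE0,2: acc=64; fwd→64 fwd↓6

(row, col, cycle) = (0, 2, 2)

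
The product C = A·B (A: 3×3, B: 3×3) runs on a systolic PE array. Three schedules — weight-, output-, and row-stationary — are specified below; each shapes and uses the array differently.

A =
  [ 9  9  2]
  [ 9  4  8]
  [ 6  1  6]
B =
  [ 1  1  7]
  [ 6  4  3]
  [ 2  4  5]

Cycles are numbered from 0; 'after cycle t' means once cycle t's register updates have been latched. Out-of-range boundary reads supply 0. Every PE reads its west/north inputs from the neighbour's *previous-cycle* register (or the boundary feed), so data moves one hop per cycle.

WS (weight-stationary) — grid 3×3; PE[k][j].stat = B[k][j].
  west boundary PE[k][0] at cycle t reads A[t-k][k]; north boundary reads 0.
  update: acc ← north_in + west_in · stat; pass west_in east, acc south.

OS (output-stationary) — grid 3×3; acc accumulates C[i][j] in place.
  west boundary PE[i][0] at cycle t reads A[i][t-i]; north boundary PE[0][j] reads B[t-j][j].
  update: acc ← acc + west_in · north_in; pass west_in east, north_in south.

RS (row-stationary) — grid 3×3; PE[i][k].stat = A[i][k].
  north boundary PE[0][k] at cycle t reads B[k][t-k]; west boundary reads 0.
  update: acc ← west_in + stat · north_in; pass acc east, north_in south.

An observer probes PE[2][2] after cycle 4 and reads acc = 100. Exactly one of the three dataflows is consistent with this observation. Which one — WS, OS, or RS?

dataflow = WS

— WS: 3×3; PE[2][2] trace:
  c0 r2c2: 0 / 0 / 0
  c1 r2c2: 0 / 0 / 0
  c2 r2c2: 0 / 0 / 0
  c3 r2c2: 0 / 0 / 0
  c4 r2c2: 100 / 2 / 100
— OS: 3×3; PE[2][2] trace:
  c0 r2c2: 0 / 0 / 0
  c1 r2c2: 0 / 0 / 0
  c2 r2c2: 0 / 0 / 0
  c3 r2c2: 0 / 0 / 0
  c4 r2c2: 42 / 6 / 7
— RS: 3×3; PE[2][2] trace:
  c0 r2c2: 0 / 0 / 0
  c1 r2c2: 0 / 0 / 0
  c2 r2c2: 0 / 0 / 0
  c3 r2c2: 0 / 0 / 0
  c4 r2c2: 24 / 24 / 2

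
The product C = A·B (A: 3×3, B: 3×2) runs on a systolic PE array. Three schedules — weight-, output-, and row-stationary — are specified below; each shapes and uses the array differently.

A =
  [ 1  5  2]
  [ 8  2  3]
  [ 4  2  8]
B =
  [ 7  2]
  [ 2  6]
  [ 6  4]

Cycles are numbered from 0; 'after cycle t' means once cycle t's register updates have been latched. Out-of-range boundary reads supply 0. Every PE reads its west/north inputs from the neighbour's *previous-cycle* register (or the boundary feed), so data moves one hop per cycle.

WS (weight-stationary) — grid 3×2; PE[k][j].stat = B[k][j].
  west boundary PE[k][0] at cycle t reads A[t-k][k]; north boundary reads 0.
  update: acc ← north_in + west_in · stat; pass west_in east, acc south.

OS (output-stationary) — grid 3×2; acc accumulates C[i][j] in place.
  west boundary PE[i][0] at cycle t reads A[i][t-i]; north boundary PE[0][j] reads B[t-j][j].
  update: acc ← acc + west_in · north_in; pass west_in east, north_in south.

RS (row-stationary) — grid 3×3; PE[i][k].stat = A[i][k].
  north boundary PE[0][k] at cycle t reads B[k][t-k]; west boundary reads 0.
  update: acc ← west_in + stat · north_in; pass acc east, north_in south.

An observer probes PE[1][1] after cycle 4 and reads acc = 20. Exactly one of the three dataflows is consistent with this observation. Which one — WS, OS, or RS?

dataflow = WS

Under WS (3×2), PE[1][1]:
  c0 r1c1: 0 / 0 / 0
  c1 r1c1: 0 / 0 / 0
  c2 r1c1: 32 / 5 / 32
  c3 r1c1: 28 / 2 / 28
  c4 r1c1: 20 / 2 / 20
Under OS (3×2), PE[1][1]:
  c0 r1c1: 0 / 0 / 0
  c1 r1c1: 0 / 0 / 0
  c2 r1c1: 16 / 8 / 2
  c3 r1c1: 28 / 2 / 6
  c4 r1c1: 40 / 3 / 4
Under RS (3×3), PE[1][1]:
  c0 r1c1: 0 / 0 / 0
  c1 r1c1: 0 / 0 / 0
  c2 r1c1: 60 / 60 / 2
  c3 r1c1: 28 / 28 / 6
  c4 r1c1: 0 / 0 / 0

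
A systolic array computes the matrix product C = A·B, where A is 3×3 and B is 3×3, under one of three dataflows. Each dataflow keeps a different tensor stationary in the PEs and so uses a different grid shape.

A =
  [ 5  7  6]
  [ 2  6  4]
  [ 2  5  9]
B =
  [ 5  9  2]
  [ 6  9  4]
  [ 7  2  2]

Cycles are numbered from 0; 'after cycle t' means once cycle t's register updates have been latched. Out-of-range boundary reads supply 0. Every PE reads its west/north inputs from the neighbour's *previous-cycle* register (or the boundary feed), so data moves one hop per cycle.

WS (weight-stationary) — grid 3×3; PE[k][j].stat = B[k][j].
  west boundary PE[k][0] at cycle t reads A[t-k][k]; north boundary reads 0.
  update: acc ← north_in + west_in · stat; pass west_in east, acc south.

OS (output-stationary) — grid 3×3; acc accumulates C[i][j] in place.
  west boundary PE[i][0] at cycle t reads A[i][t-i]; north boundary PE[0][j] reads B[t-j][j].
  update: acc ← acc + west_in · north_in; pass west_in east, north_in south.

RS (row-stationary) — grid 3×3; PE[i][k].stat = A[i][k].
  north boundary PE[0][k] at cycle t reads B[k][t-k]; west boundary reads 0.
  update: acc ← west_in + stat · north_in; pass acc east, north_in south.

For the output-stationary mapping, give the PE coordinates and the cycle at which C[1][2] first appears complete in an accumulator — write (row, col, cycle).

OS: C[1][2] accumulates in PE[1][2]:
  cycle 0: PE[1][2] → acc 0, east 0, south 0
  cycle 1: PE[1][2] → acc 0, east 0, south 0
  cycle 2: PE[1][2] → acc 0, east 0, south 0
  cycle 3: PE[1][2] → acc 4, east 2, south 2
  cycle 4: PE[1][2] → acc 28, east 6, south 4
  cycle 5: PE[1][2] → acc 36, east 4, south 2

(row, col, cycle) = (1, 2, 5)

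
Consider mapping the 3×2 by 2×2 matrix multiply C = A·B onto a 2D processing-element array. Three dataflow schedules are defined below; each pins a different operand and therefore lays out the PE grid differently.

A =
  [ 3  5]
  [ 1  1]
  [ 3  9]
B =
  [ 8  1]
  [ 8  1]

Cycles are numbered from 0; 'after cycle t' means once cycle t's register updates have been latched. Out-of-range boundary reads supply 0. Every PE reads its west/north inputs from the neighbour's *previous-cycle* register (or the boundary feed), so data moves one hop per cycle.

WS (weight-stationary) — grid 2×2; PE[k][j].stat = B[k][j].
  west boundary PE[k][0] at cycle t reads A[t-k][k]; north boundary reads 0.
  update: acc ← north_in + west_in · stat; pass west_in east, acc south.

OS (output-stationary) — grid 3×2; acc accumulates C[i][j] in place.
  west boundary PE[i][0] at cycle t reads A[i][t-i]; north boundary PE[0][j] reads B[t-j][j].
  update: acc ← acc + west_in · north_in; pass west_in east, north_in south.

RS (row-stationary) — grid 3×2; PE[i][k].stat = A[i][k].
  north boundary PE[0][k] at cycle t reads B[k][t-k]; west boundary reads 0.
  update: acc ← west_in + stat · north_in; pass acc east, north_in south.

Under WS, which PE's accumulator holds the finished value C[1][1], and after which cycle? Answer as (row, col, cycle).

(row, col, cycle) = (1, 1, 3)

WS: C[1][1] accumulates in PE[1][1]:
  cycle 0: PE[1][1] → acc 0, east 0, south 0
  cycle 1: PE[1][1] → acc 0, east 0, south 0
  cycle 2: PE[1][1] → acc 8, east 5, south 8
  cycle 3: PE[1][1] → acc 2, east 1, south 2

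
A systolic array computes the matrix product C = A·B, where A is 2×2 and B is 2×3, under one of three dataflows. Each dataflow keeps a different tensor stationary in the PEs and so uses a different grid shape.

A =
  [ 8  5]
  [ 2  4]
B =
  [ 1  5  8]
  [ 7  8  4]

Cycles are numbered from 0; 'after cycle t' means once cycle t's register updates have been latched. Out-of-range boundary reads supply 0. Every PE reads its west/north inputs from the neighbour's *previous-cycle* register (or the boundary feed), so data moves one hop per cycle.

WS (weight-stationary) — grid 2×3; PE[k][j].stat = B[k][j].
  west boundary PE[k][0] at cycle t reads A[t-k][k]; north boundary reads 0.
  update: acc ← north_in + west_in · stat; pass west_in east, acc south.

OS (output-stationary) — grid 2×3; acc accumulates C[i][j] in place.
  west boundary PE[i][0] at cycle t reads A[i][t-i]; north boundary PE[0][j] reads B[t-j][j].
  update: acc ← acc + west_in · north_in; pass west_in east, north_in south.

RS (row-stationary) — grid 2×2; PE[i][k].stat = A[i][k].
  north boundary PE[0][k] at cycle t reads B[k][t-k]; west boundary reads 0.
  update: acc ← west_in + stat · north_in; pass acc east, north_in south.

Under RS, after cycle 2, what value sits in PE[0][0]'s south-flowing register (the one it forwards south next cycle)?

RS 2×2: PE[0][0] cycle-by-cycle (with neighbour feeds):
  @0  [0,0]  acc 8  |  →8  ↓1
  @1  [0,0]  acc 40  |  →40  ↓5
  @2  [0,0]  acc 64  |  →64  ↓8

register = 8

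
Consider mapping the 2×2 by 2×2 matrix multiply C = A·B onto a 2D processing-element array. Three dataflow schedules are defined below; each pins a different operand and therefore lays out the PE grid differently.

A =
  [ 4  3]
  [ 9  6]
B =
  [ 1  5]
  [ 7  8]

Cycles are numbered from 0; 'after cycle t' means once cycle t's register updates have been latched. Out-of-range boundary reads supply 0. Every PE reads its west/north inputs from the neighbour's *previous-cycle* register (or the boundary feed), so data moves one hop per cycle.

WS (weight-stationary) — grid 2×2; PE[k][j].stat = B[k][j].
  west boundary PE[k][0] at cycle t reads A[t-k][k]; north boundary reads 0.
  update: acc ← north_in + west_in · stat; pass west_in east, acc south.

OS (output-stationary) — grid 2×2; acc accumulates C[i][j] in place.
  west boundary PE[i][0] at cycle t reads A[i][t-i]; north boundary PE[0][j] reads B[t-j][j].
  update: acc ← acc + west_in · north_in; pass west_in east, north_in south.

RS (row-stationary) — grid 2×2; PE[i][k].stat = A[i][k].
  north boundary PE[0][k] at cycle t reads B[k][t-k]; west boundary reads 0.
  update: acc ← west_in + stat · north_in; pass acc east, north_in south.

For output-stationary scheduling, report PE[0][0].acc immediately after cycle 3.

OS (2×2). Following PE[0][0] plus its west/north inputs:
  [0] (0,0) acc=4 (h:4 v:1)
  [1] (0,0) acc=25 (h:3 v:7)
  [2] (0,0) acc=25 (h:0 v:0)
  [3] (0,0) acc=25 (h:0 v:0)

PE[0][0].acc = 25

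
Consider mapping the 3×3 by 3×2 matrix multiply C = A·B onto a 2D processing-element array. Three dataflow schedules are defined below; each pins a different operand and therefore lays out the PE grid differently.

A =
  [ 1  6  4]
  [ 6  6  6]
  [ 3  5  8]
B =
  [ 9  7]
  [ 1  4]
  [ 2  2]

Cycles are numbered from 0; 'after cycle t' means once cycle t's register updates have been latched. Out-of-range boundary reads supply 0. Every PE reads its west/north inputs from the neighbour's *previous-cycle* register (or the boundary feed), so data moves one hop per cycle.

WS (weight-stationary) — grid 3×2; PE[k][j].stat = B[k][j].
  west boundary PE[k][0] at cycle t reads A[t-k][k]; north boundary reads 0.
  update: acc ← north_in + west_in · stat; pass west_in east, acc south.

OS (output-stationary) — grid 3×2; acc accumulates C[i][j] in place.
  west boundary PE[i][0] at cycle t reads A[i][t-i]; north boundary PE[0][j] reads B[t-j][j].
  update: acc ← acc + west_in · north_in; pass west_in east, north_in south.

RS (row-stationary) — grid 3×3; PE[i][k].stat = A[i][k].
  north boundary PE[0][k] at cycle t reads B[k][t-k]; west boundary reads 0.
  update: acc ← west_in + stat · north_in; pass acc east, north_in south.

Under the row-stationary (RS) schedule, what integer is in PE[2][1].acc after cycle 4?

RS on a 3×3 grid — tracing PE[2][1] and its feeders:
  0: (1,1).acc=0  regs=<0,0>
  0: (2,0).acc=0  regs=<0,0>
  0: (2,1).acc=0  regs=<0,0>
  1: (1,1).acc=0  regs=<0,0>
  1: (2,0).acc=0  regs=<0,0>
  1: (2,1).acc=0  regs=<0,0>
  2: (1,1).acc=60  regs=<60,1>
  2: (2,0).acc=27  regs=<27,9>
  2: (2,1).acc=0  regs=<0,0>
  3: (1,1).acc=66  regs=<66,4>
  3: (2,0).acc=21  regs=<21,7>
  3: (2,1).acc=32  regs=<32,1>
  4: (1,1).acc=0  regs=<0,0>
  4: (2,0).acc=0  regs=<0,0>
  4: (2,1).acc=41  regs=<41,4>

PE[2][1].acc = 41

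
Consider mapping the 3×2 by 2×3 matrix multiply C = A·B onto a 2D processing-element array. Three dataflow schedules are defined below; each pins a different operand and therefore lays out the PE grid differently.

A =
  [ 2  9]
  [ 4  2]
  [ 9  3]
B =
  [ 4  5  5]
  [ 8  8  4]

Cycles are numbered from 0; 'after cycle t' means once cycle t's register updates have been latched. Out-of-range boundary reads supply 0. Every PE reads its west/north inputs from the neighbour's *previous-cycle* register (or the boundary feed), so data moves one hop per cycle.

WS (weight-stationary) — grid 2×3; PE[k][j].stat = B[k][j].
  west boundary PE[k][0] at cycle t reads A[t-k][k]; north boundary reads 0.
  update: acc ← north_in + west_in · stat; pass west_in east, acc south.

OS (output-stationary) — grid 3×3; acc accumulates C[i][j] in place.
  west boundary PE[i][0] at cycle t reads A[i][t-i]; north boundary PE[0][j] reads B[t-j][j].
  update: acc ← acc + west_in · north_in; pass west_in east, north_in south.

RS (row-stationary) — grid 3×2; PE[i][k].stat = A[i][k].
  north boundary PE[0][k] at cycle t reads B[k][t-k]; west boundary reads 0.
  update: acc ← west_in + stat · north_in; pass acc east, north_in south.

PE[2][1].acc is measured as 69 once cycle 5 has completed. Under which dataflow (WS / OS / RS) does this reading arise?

WS (2×3): PE[2][1] does not exist.
OS (3×3 grid), PE[2][1]:
  @0  [2,1]  acc 0  |  →0  ↓0
  @1  [2,1]  acc 0  |  →0  ↓0
  @2  [2,1]  acc 0  |  →0  ↓0
  @3  [2,1]  acc 45  |  →9  ↓5
  @4  [2,1]  acc 69  |  →3  ↓8
  @5  [2,1]  acc 69  |  →0  ↓0
RS (3×2 grid), PE[2][1]:
  @0  [2,1]  acc 0  |  →0  ↓0
  @1  [2,1]  acc 0  |  →0  ↓0
  @2  [2,1]  acc 0  |  →0  ↓0
  @3  [2,1]  acc 60  |  →60  ↓8
  @4  [2,1]  acc 69  |  →69  ↓8
  @5  [2,1]  acc 57  |  →57  ↓4

dataflow = OS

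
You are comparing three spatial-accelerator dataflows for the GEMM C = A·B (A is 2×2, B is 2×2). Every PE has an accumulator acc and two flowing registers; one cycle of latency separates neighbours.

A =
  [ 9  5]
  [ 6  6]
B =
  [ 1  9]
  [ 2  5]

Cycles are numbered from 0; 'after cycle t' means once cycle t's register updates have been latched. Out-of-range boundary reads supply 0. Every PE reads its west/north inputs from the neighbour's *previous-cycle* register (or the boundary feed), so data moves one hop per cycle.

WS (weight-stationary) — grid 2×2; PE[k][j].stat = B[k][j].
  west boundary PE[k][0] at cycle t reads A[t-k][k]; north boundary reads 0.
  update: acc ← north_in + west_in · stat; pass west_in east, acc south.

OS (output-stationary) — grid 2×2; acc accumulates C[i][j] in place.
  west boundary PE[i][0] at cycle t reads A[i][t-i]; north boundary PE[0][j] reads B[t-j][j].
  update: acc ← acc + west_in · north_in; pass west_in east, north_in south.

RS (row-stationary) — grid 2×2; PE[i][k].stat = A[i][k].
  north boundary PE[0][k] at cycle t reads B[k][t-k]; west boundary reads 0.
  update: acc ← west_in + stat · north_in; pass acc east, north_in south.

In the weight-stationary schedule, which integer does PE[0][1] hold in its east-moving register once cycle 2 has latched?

WS 2×2: PE[0][1] cycle-by-cycle (with neighbour feeds):
  cycle 0: PE[0][0] → acc 9, east 9, south 9
  cycle 0: PE[0][1] → acc 0, east 0, south 0
  cycle 1: PE[0][0] → acc 6, east 6, south 6
  cycle 1: PE[0][1] → acc 81, east 9, south 81
  cycle 2: PE[0][0] → acc 0, east 0, south 0
  cycle 2: PE[0][1] → acc 54, east 6, south 54

register = 6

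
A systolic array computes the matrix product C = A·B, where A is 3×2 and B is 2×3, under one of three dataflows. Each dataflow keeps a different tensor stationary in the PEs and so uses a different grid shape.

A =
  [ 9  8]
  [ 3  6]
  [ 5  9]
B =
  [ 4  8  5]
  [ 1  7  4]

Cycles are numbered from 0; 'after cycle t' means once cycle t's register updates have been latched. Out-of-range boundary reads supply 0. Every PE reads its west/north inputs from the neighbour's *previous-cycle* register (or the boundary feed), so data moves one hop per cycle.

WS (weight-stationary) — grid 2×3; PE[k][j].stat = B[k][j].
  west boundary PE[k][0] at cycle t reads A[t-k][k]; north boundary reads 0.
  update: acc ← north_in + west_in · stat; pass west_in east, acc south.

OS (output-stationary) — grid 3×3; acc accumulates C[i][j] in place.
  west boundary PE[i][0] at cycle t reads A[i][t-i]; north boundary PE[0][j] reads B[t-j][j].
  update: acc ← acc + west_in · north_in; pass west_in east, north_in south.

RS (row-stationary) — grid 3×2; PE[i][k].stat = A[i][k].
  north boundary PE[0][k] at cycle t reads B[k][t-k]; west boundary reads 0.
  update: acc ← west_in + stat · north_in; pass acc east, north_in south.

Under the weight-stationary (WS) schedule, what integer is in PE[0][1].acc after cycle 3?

PE[0][1].acc = 40

Tracing WS — 2×3 array, target PE[0][1]:
  after 0 — PE[0][0] acc=36, pass-E 9, pass-S 36
  after 0 — PE[0][1] acc=0, pass-E 0, pass-S 0
  after 1 — PE[0][0] acc=12, pass-E 3, pass-S 12
  after 1 — PE[0][1] acc=72, pass-E 9, pass-S 72
  after 2 — PE[0][0] acc=20, pass-E 5, pass-S 20
  after 2 — PE[0][1] acc=24, pass-E 3, pass-S 24
  after 3 — PE[0][0] acc=0, pass-E 0, pass-S 0
  after 3 — PE[0][1] acc=40, pass-E 5, pass-S 40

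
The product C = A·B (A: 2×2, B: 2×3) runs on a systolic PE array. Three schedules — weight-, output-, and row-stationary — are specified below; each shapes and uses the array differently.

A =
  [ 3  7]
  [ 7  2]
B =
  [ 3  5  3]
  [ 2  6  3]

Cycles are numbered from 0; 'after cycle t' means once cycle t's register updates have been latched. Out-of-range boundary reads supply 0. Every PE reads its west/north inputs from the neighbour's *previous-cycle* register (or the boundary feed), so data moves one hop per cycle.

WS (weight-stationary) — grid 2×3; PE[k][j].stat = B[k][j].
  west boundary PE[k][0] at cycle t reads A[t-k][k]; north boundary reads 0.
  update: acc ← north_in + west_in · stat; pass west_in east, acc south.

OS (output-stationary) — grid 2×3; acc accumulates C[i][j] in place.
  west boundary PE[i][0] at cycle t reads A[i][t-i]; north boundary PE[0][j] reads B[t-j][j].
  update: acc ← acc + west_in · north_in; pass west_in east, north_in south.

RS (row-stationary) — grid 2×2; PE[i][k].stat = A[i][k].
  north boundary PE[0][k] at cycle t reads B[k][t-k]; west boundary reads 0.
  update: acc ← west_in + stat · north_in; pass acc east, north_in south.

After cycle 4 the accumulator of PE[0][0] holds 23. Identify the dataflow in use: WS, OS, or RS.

— WS: 2×3; PE[0][0] trace:
  @0  [0,0]  acc 9  |  →3  ↓9
  @1  [0,0]  acc 21  |  →7  ↓21
  @2  [0,0]  acc 0  |  →0  ↓0
  @3  [0,0]  acc 0  |  →0  ↓0
  @4  [0,0]  acc 0  |  →0  ↓0
— OS: 2×3; PE[0][0] trace:
  @0  [0,0]  acc 9  |  →3  ↓3
  @1  [0,0]  acc 23  |  →7  ↓2
  @2  [0,0]  acc 23  |  →0  ↓0
  @3  [0,0]  acc 23  |  →0  ↓0
  @4  [0,0]  acc 23  |  →0  ↓0
— RS: 2×2; PE[0][0] trace:
  @0  [0,0]  acc 9  |  →9  ↓3
  @1  [0,0]  acc 15  |  →15  ↓5
  @2  [0,0]  acc 9  |  →9  ↓3
  @3  [0,0]  acc 0  |  →0  ↓0
  @4  [0,0]  acc 0  |  →0  ↓0

dataflow = OS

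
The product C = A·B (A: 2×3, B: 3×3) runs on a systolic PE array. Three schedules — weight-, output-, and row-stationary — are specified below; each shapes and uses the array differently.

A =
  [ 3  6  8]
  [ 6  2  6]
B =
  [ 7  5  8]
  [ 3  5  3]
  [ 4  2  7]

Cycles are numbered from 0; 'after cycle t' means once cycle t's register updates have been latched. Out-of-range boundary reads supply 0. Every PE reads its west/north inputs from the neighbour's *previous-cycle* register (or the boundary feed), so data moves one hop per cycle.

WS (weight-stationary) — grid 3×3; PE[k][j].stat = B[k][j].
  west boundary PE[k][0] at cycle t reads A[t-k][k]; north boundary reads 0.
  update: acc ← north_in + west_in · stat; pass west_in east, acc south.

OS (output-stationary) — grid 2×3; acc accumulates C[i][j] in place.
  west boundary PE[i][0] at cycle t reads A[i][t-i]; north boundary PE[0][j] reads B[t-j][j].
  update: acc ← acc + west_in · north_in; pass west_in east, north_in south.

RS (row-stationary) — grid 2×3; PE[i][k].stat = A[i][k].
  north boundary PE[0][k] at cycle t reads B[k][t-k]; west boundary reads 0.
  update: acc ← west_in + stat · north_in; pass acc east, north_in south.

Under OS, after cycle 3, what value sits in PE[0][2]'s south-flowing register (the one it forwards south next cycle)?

register = 3

OS 2×3: PE[0][2] cycle-by-cycle (with neighbour feeds):
  c0 r0c1: 0 / 0 / 0
  c0 r0c2: 0 / 0 / 0
  c1 r0c1: 15 / 3 / 5
  c1 r0c2: 0 / 0 / 0
  c2 r0c1: 45 / 6 / 5
  c2 r0c2: 24 / 3 / 8
  c3 r0c1: 61 / 8 / 2
  c3 r0c2: 42 / 6 / 3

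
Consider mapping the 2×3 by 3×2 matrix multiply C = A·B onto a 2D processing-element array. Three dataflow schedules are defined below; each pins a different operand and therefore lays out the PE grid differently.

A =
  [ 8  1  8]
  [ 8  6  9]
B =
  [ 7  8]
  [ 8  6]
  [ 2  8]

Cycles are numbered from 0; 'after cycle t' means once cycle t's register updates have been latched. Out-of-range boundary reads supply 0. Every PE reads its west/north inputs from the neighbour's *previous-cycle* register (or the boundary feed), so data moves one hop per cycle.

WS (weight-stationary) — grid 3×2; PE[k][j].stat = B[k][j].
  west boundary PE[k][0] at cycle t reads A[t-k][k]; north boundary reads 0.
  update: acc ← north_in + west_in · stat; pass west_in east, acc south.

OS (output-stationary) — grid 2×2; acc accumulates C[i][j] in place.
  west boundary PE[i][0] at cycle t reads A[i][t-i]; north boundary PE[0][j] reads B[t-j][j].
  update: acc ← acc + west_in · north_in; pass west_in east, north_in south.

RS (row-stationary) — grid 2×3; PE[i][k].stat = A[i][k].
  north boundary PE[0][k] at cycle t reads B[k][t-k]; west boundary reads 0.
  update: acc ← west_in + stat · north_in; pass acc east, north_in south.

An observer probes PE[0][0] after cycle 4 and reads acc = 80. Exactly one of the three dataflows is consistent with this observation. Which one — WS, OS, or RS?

Under WS (3×2), PE[0][0]:
  0: (0,0).acc=56  regs=<8,56>
  1: (0,0).acc=56  regs=<8,56>
  2: (0,0).acc=0  regs=<0,0>
  3: (0,0).acc=0  regs=<0,0>
  4: (0,0).acc=0  regs=<0,0>
Under OS (2×2), PE[0][0]:
  0: (0,0).acc=56  regs=<8,7>
  1: (0,0).acc=64  regs=<1,8>
  2: (0,0).acc=80  regs=<8,2>
  3: (0,0).acc=80  regs=<0,0>
  4: (0,0).acc=80  regs=<0,0>
Under RS (2×3), PE[0][0]:
  0: (0,0).acc=56  regs=<56,7>
  1: (0,0).acc=64  regs=<64,8>
  2: (0,0).acc=0  regs=<0,0>
  3: (0,0).acc=0  regs=<0,0>
  4: (0,0).acc=0  regs=<0,0>

dataflow = OS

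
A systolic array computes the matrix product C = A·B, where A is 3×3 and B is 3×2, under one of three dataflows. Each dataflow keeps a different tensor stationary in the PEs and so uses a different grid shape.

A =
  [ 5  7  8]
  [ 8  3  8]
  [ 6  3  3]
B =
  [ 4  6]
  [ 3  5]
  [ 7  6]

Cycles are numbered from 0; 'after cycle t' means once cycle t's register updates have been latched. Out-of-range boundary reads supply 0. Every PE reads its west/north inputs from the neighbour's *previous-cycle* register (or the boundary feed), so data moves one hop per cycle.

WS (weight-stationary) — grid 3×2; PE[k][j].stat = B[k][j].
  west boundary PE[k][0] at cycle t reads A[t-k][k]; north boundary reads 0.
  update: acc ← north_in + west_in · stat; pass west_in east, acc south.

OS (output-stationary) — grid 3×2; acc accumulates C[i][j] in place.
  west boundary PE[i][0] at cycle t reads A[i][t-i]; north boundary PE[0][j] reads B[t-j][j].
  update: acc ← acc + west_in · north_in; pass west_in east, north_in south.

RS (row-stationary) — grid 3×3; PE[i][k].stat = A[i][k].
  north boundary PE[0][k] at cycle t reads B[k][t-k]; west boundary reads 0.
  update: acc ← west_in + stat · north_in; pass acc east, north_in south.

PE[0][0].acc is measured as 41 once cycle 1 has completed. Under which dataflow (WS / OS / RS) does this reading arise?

Under WS (3×2), PE[0][0]:
  t=0 PE[0][0]: acc=20 h=5 v=20
  t=1 PE[0][0]: acc=32 h=8 v=32
Under OS (3×2), PE[0][0]:
  t=0 PE[0][0]: acc=20 h=5 v=4
  t=1 PE[0][0]: acc=41 h=7 v=3
Under RS (3×3), PE[0][0]:
  t=0 PE[0][0]: acc=20 h=20 v=4
  t=1 PE[0][0]: acc=30 h=30 v=6

dataflow = OS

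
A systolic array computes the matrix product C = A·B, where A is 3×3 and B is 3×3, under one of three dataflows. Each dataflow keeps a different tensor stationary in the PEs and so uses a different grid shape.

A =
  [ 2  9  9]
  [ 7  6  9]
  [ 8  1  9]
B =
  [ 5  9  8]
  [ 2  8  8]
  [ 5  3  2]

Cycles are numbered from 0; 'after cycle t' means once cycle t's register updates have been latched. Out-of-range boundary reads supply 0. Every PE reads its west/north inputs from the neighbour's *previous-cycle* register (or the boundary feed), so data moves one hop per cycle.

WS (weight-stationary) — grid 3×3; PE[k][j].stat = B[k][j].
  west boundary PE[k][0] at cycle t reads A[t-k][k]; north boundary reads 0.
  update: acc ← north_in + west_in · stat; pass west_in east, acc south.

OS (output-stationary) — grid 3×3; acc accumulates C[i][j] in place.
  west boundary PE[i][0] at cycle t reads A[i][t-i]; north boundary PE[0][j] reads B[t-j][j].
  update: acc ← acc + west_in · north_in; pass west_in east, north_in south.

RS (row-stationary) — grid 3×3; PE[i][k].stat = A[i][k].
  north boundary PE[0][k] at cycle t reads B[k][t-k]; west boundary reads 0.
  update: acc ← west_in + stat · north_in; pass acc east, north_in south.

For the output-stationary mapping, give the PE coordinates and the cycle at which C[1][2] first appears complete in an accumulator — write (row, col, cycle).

(row, col, cycle) = (1, 2, 5)

OS: C[1][2] accumulates in PE[1][2]:
  [0] (1,2) acc=0 (h:0 v:0)
  [1] (1,2) acc=0 (h:0 v:0)
  [2] (1,2) acc=0 (h:0 v:0)
  [3] (1,2) acc=56 (h:7 v:8)
  [4] (1,2) acc=104 (h:6 v:8)
  [5] (1,2) acc=122 (h:9 v:2)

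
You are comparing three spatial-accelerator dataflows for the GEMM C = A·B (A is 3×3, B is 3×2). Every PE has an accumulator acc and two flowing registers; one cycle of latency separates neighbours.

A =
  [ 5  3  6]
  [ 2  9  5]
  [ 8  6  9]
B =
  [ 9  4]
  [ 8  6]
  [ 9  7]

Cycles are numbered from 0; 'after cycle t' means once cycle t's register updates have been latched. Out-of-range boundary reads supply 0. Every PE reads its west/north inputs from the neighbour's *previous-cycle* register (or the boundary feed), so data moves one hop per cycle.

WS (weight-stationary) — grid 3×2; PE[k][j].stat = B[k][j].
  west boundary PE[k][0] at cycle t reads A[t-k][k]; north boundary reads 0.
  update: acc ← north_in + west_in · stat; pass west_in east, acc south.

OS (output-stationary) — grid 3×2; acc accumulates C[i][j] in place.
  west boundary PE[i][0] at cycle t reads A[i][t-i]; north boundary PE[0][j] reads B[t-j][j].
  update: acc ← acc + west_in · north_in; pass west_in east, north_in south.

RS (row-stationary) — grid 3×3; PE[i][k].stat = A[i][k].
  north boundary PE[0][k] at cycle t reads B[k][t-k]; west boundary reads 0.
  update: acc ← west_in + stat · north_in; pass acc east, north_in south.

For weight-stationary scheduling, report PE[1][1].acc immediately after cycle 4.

PE[1][1].acc = 68

Tracing WS — 3×2 array, target PE[1][1]:
  t=0 PE[0][1]: acc=0 h=0 v=0
  t=0 PE[1][0]: acc=0 h=0 v=0
  t=0 PE[1][1]: acc=0 h=0 v=0
  t=1 PE[0][1]: acc=20 h=5 v=20
  t=1 PE[1][0]: acc=69 h=3 v=69
  t=1 PE[1][1]: acc=0 h=0 v=0
  t=2 PE[0][1]: acc=8 h=2 v=8
  t=2 PE[1][0]: acc=90 h=9 v=90
  t=2 PE[1][1]: acc=38 h=3 v=38
  t=3 PE[0][1]: acc=32 h=8 v=32
  t=3 PE[1][0]: acc=120 h=6 v=120
  t=3 PE[1][1]: acc=62 h=9 v=62
  t=4 PE[0][1]: acc=0 h=0 v=0
  t=4 PE[1][0]: acc=0 h=0 v=0
  t=4 PE[1][1]: acc=68 h=6 v=68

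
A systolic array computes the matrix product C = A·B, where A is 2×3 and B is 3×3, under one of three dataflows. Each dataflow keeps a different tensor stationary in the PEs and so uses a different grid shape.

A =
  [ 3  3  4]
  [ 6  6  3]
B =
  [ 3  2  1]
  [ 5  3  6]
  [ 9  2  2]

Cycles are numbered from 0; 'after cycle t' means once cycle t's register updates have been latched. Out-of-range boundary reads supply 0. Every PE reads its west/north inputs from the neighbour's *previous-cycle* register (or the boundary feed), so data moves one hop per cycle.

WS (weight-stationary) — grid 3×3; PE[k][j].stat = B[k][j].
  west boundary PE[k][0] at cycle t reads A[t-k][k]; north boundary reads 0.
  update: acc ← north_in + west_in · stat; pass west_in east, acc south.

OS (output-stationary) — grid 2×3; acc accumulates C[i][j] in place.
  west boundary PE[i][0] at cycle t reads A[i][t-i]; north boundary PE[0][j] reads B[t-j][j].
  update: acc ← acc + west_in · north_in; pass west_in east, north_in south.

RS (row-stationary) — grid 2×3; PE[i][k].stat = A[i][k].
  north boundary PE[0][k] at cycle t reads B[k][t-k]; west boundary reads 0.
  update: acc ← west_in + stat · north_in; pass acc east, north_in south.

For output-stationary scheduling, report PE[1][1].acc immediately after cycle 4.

OS 2×3: PE[1][1] cycle-by-cycle (with neighbour feeds):
  after 0 — PE[0][1] acc=0, pass-E 0, pass-S 0
  after 0 — PE[1][0] acc=0, pass-E 0, pass-S 0
  after 0 — PE[1][1] acc=0, pass-E 0, pass-S 0
  after 1 — PE[0][1] acc=6, pass-E 3, pass-S 2
  after 1 — PE[1][0] acc=18, pass-E 6, pass-S 3
  after 1 — PE[1][1] acc=0, pass-E 0, pass-S 0
  after 2 — PE[0][1] acc=15, pass-E 3, pass-S 3
  after 2 — PE[1][0] acc=48, pass-E 6, pass-S 5
  after 2 — PE[1][1] acc=12, pass-E 6, pass-S 2
  after 3 — PE[0][1] acc=23, pass-E 4, pass-S 2
  after 3 — PE[1][0] acc=75, pass-E 3, pass-S 9
  after 3 — PE[1][1] acc=30, pass-E 6, pass-S 3
  after 4 — PE[0][1] acc=23, pass-E 0, pass-S 0
  after 4 — PE[1][0] acc=75, pass-E 0, pass-S 0
  after 4 — PE[1][1] acc=36, pass-E 3, pass-S 2

PE[1][1].acc = 36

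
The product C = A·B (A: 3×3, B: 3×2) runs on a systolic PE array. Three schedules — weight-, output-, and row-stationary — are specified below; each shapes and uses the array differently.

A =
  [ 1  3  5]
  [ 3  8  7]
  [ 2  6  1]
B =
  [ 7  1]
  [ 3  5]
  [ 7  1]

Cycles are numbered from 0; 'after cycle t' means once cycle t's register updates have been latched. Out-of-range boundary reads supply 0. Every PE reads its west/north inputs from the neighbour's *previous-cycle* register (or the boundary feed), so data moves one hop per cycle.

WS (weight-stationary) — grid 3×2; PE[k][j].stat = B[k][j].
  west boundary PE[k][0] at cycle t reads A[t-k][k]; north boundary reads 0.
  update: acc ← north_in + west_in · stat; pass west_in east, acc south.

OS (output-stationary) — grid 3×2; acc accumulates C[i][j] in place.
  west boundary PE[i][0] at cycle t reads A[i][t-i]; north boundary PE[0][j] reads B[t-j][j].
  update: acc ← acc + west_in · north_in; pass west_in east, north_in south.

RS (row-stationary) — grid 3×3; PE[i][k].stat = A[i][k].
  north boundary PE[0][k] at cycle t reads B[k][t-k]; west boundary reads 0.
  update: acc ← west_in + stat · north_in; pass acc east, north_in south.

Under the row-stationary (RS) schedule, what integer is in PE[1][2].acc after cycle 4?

PE[1][2].acc = 50

RS 3×3: PE[1][2] cycle-by-cycle (with neighbour feeds):
  step 0 · PE0,2: acc=0; fwd→0 fwd↓0
  step 0 · PE1,1: acc=0; fwd→0 fwd↓0
  step 0 · PE1,2: acc=0; fwd→0 fwd↓0
  step 1 · PE0,2: acc=0; fwd→0 fwd↓0
  step 1 · PE1,1: acc=0; fwd→0 fwd↓0
  step 1 · PE1,2: acc=0; fwd→0 fwd↓0
  step 2 · PE0,2: acc=51; fwd→51 fwd↓7
  step 2 · PE1,1: acc=45; fwd→45 fwd↓3
  step 2 · PE1,2: acc=0; fwd→0 fwd↓0
  step 3 · PE0,2: acc=21; fwd→21 fwd↓1
  step 3 · PE1,1: acc=43; fwd→43 fwd↓5
  step 3 · PE1,2: acc=94; fwd→94 fwd↓7
  step 4 · PE0,2: acc=0; fwd→0 fwd↓0
  step 4 · PE1,1: acc=0; fwd→0 fwd↓0
  step 4 · PE1,2: acc=50; fwd→50 fwd↓1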